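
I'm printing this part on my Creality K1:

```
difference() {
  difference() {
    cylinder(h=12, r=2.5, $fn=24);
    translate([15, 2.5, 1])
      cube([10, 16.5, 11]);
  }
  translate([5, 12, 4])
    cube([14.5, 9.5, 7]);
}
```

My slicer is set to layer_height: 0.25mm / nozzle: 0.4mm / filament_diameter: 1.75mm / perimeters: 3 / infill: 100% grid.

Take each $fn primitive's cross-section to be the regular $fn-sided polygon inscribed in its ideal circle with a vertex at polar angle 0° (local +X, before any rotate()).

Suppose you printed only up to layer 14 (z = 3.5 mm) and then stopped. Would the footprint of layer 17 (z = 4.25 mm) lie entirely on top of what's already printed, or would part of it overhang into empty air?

Compare the two slices. At z = 3.5: the r=2.5 cylinder contributes a regular 24-gon of circumradius 2.5 (area = (24/2)·2.500²·sin(360°/24) = 19.41 mm²); the cube at (15, 2.5) (footprint 10×16.5) is included at this height (area 165.00 mm²); After the difference (first − rest): starting from the r=2.5 cylinder (19.41 mm²), the 10×16.5 cube at (15, 2.5) misses the remaining region (no effect) — area = 19.41 mm²; the cube at (5, 12) is absent (z outside [4, 11]); Taking the first minus the rest: none of the subtracted shapes is present at this height, so that combined region is unchanged — area = 19.41 mm². At z = 4.25: the r=2.5 cylinder contributes a regular 24-gon of circumradius 2.5 (area = (24/2)·2.500²·sin(360°/24) = 19.41 mm²); the cube at (15, 2.5) (footprint 10×16.5) is included at this height (area 165.00 mm²); Taking the first minus the rest: starting from the r=2.5 cylinder (19.41 mm²), the 10×16.5 cube at (15, 2.5) misses the remaining region (no effect) — area = 19.41 mm²; the cube at (5, 12) is present — its section is the full 14.5×9.5 rectangle (area 137.75 mm²); After the difference (first − rest): starting from the result so far (19.41 mm²), the 14.5×9.5 cube at (5, 12) misses the remaining region (no effect) — area = 19.41 mm². Checking containment: the cross-section at z = 4.25 is a subset of the cross-section at z = 3.5.

entirely on top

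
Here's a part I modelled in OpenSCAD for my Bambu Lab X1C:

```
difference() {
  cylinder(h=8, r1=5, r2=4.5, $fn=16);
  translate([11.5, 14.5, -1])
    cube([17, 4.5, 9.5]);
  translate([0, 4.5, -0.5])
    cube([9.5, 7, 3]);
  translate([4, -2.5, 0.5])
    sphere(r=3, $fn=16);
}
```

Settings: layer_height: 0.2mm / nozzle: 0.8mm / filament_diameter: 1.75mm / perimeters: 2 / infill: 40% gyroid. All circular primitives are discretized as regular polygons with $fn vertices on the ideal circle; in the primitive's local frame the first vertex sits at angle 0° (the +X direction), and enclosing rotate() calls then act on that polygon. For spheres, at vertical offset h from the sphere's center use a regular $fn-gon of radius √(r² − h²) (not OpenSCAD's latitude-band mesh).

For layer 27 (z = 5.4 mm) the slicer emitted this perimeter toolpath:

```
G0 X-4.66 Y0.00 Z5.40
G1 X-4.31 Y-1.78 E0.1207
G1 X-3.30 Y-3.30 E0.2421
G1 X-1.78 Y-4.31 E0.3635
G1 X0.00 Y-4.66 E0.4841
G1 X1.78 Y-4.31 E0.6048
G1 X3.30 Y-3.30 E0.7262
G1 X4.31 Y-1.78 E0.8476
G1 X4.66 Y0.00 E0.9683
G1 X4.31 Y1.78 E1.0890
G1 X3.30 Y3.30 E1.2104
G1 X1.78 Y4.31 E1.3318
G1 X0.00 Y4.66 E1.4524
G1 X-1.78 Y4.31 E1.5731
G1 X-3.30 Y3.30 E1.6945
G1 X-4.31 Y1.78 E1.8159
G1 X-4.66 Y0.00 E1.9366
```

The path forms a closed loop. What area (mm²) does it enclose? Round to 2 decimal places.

Apply the shoelace formula to the sequence of (X, Y) vertices; enclosed area = 66.58 mm².

66.58 mm²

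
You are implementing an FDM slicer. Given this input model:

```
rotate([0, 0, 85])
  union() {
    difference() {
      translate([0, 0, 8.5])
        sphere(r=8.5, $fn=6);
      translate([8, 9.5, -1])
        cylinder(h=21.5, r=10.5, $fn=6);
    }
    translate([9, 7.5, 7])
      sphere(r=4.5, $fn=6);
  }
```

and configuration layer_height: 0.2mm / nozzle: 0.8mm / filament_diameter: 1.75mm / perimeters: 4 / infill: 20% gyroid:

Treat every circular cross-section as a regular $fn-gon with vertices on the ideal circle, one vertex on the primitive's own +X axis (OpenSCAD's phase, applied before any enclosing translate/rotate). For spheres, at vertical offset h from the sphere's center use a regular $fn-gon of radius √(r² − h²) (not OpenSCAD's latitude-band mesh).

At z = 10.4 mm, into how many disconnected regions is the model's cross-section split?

At z = 10.4 mm: the sphere: section is a regular 6-gon, circumradius = √(r²−h²) = √(8.5²−1.9²) = 8.285; the r=10.5 cylinder at (8, 9.5) contributes a regular 6-gon of circumradius 10.5; Subtracting the remaining from the first: starting from the r=8.5 sphere, the r=10.5 cylinder at (8, 9.5) partially overlaps it — only the 35.87 mm² overlap (of its 286.44 mm²) is removed, clipping the outline — 1 connected region; the sphere at (9, 7.5): section is a regular 6-gon, circumradius = √(r²−h²) = √(4.5²−3.4²) = 2.948; Merging all regions: the 2 present regions are separate (no shared area or edge), so areas and boundary lengths simply add and each stays a separate island — 2 connected regions; (whole slice rotated 85° about Z — lengths, areas and connectivity unchanged). The result has 2 disconnected regions.

2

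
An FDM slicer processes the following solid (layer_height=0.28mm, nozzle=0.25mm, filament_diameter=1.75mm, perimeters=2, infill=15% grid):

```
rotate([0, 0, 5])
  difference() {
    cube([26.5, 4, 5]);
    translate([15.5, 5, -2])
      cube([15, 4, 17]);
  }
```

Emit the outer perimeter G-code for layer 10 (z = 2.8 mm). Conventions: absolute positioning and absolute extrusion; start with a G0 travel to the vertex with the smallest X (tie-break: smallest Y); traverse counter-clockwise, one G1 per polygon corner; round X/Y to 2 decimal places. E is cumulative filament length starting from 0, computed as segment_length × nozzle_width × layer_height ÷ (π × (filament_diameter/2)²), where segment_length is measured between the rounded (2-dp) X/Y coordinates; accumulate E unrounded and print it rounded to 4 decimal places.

At z = 2.8 mm: the cube (footprint 26.5×4) is included at this height; the cube at (15.5, 5) is present — its section is the full 15×4 rectangle; Subtracting the remaining from the first: starting from the 26.5×4 cube, the 15×4 cube at (15.5, 5) misses the remaining region (no effect) — 1 connected region; (rotated 5° about Z; rotation is an isometry so areas/perimeters/island counts are preserved). The outline is a single polygon with 4 vertices. Extrusion per mm of travel: 0.25 × 0.28 / (π × 0.875²) = 0.029103. Accumulating E over each segment gives final E = 1.7750.

G0 X-0.35 Y3.98 Z2.80
G1 X0.00 Y0.00 E0.1163
G1 X26.40 Y2.31 E0.8875
G1 X26.05 Y6.29 E1.0038
G1 X-0.35 Y3.98 E1.7750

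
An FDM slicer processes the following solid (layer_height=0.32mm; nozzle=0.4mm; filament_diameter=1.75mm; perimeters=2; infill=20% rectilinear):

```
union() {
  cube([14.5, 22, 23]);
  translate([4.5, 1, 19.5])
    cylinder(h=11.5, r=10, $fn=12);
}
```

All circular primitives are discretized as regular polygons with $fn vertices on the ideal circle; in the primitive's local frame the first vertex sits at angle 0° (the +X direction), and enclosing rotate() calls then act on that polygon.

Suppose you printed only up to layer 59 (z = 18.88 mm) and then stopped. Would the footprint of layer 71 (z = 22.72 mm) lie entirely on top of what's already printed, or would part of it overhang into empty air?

part overhangs

Compare the two slices. At z = 18.88: the 14.5×22 cube contributes its full rectangle (area 319.00 mm²); the cylinder at (4.5, 1) does not reach this height (z outside [19.5, 31]); Combining (union): only the 14.5×22 cube is present, so the union is just that shape — area = 319.00 mm². At z = 22.72: the cube is present — its section is the full 14.5×22 rectangle (area 319.00 mm²); the cylinder at (4.5, 1): section is a regular 12-gon, circumradius r=10 (area = (12/2)·10.000²·sin(360°/12) = 300.00 mm²); Taking the union: the regions partially overlap — summed areas 619.00 mm² minus the doubly-counted overlap 131.65 mm² gives 487.35 mm² — area = 487.35 mm². Checking containment: at z = 22.72 the cross-section extends beyond the z = 18.88 cross-section by about 168.35 mm².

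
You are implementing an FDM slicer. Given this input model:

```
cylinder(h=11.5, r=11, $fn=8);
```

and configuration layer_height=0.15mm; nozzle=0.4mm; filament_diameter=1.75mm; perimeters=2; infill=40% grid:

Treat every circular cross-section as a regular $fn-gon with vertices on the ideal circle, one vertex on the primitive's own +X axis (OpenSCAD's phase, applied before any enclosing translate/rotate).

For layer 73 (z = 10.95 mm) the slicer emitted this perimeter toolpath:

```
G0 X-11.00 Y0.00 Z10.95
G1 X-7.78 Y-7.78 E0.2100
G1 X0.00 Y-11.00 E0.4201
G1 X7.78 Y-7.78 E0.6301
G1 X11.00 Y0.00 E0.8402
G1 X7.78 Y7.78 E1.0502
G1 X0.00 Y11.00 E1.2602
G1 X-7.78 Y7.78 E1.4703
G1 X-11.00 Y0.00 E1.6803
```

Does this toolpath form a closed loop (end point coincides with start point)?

yes

Start point (G0): (-11.00, 0.00). End point (last G1): the path returns to the start — closed.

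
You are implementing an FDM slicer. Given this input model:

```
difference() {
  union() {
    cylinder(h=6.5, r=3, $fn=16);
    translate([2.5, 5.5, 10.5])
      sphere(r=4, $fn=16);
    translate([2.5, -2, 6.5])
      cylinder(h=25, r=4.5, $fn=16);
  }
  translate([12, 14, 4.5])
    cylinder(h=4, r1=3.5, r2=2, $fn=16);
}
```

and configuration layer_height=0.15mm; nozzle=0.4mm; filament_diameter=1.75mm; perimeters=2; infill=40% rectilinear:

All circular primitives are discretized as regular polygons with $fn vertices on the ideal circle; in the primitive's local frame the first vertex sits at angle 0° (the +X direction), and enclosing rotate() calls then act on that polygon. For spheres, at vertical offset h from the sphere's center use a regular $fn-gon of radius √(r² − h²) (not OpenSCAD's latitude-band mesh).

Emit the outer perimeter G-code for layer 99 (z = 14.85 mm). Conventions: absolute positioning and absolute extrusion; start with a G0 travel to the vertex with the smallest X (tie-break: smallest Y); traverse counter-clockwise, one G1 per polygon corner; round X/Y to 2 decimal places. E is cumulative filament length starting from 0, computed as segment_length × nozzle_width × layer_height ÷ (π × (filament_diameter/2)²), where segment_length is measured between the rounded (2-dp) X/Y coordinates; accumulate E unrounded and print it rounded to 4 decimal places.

G0 X-2.00 Y-2.00 Z14.85
G1 X-1.66 Y-3.72 E0.0437
G1 X-0.68 Y-5.18 E0.0876
G1 X0.78 Y-6.16 E0.1315
G1 X2.50 Y-6.50 E0.1752
G1 X4.22 Y-6.16 E0.2189
G1 X5.68 Y-5.18 E0.2628
G1 X6.66 Y-3.72 E0.3067
G1 X7.00 Y-2.00 E0.3504
G1 X6.66 Y-0.28 E0.3941
G1 X5.68 Y1.18 E0.4380
G1 X4.22 Y2.16 E0.4819
G1 X2.50 Y2.50 E0.5256
G1 X0.78 Y2.16 E0.5693
G1 X-0.68 Y1.18 E0.6132
G1 X-1.66 Y-0.28 E0.6571
G1 X-2.00 Y-2.00 E0.7008

At z = 14.85 mm: the cylinder is not intersected at this z (z outside [0, 6.5]); the sphere at (2.5, 5.5) is absent (|z−center|=4.350 > r=4); the r=4.5 cylinder at (2.5, -2) gives a regular 16-gon of circumradius 4.5 (constant along its height); Combining (union): only the r=4.5 cylinder at (2.5, -2) is present, so the union is just that shape — 1 connected region; the cone at (12, 14) is not intersected at this z (z outside [4.5, 8.5]); Taking the first minus the rest: none of the subtracted shapes is present at this height, so the result so far is unchanged — 1 connected region. The outline is a single polygon with 16 vertices. Extrusion per mm of travel: 0.4 × 0.15 / (π × 0.875²) = 0.024945. Accumulating E over each segment gives final E = 0.7008.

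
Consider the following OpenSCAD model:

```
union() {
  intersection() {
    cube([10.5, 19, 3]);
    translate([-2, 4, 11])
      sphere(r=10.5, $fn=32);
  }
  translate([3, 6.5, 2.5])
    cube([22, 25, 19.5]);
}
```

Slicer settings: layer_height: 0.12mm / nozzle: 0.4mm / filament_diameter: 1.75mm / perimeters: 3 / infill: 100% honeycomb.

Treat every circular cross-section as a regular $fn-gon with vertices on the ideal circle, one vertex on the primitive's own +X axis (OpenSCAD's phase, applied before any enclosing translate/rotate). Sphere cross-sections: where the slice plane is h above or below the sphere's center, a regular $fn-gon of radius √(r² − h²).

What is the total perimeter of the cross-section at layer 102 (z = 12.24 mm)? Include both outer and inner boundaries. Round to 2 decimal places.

94.00 mm

At z = 12.24 mm: the cube is absent (z outside [0, 3]); the r=10.5 sphere at (-2, 4) slices to a regular 32-gon of circumradius 10.427 (√(r²−h²) with h=1.24 from center) (perimeter = 2·32·10.427·sin(180°/32) = 65.41 mm); Keeping only the common overlap: at least one operand is absent at this height, so nothing remains; the cube at (3, 6.5) (footprint 22×25) is included at this height (perimeter 94.00 mm); Taking the union: only the 22×25 cube at (3, 6.5) is present, so the union is just that shape — boundary = 94.00 mm. Overall, the cross-section is a single solid region. Total boundary length (outer) = 94.00 mm.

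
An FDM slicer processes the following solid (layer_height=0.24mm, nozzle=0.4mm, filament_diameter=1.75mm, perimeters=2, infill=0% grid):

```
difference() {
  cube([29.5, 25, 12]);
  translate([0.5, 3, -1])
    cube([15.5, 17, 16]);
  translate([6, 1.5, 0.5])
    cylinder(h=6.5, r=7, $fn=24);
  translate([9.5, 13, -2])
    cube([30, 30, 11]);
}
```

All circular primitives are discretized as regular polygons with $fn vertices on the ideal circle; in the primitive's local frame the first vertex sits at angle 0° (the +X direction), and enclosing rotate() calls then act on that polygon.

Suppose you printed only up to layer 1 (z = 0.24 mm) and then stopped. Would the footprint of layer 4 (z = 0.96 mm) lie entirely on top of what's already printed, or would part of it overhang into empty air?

entirely on top

Compare the two slices. At z = 0.24: the cube is present — its section is the full 29.5×25 rectangle (area 737.50 mm²); the cube at (0.5, 3) (footprint 15.5×17) is included at this height (area 263.50 mm²); the cylinder at (6, 1.5) does not reach this height (z outside [0.5, 7]); the cube at (9.5, 13) (footprint 30×30) is included at this height (area 900.00 mm²); Taking the first minus the rest: starting from the 29.5×25 cube (737.50 mm²), the 15.5×17 cube at (0.5, 3) lies wholly inside it (removes its full 263.50 mm² and its 65.00 mm outline becomes a hole wall); the 30×30 cube at (9.5, 13) partially overlaps it — only the 194.50 mm² overlap (of its 900.00 mm²) is removed, clipping the outline — area = 279.50 mm². At z = 0.96: the cube is present — its section is the full 29.5×25 rectangle (area 737.50 mm²); the cube at (0.5, 3) (footprint 15.5×17) is included at this height (area 263.50 mm²); the r=7 cylinder at (6, 1.5) contributes a regular 24-gon of circumradius 7 (area = (24/2)·7.000²·sin(360°/24) = 152.19 mm²); the cube at (9.5, 13) is present — its section is the full 30×30 rectangle (area 900.00 mm²); Subtracting the remaining from the first: starting from the 29.5×25 cube (737.50 mm²), the 15.5×17 cube at (0.5, 3) lies wholly inside it (removes its full 263.50 mm² and its 65.00 mm outline becomes a hole wall); the r=7 cylinder at (6, 1.5) partially overlaps it — only the 39.91 mm² overlap (of its 152.19 mm²) is removed, clipping the outline; the 30×30 cube at (9.5, 13) partially overlaps it — only the 194.50 mm² overlap (of its 900.00 mm²) is removed, clipping the outline — area = 239.59 mm². Checking containment: the cross-section at z = 0.96 is a subset of the cross-section at z = 0.24.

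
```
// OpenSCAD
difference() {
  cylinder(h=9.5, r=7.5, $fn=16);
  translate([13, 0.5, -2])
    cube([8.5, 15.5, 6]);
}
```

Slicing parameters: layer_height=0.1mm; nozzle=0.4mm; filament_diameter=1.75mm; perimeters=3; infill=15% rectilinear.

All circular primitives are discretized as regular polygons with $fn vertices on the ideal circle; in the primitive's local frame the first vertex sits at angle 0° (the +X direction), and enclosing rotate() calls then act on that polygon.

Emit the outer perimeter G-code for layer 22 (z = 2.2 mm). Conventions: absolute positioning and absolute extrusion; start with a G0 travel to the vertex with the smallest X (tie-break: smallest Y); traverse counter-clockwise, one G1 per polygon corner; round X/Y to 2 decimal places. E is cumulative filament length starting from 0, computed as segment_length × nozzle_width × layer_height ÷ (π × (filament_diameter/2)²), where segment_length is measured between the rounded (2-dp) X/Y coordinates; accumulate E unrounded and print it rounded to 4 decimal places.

G0 X-7.50 Y0.00 Z2.20
G1 X-6.93 Y-2.87 E0.0487
G1 X-5.30 Y-5.30 E0.0973
G1 X-2.87 Y-6.93 E0.1460
G1 X0.00 Y-7.50 E0.1946
G1 X2.87 Y-6.93 E0.2433
G1 X5.30 Y-5.30 E0.2920
G1 X6.93 Y-2.87 E0.3406
G1 X7.50 Y0.00 E0.3893
G1 X6.93 Y2.87 E0.4379
G1 X5.30 Y5.30 E0.4866
G1 X2.87 Y6.93 E0.5353
G1 X0.00 Y7.50 E0.5839
G1 X-2.87 Y6.93 E0.6326
G1 X-5.30 Y5.30 E0.6812
G1 X-6.93 Y2.87 E0.7299
G1 X-7.50 Y0.00 E0.7786

At z = 2.2 mm: the cylinder: section is a regular 16-gon, circumradius r=7.5; the cube at (13, 0.5) is present — its section is the full 8.5×15.5 rectangle; Subtracting the remaining from the first: starting from the r=7.5 cylinder, the 8.5×15.5 cube at (13, 0.5) misses the remaining region (no effect) — 1 connected region. The outline is a single polygon with 16 vertices. Extrusion per mm of travel: 0.4 × 0.1 / (π × 0.875²) = 0.016630. Accumulating E over each segment gives final E = 0.7786.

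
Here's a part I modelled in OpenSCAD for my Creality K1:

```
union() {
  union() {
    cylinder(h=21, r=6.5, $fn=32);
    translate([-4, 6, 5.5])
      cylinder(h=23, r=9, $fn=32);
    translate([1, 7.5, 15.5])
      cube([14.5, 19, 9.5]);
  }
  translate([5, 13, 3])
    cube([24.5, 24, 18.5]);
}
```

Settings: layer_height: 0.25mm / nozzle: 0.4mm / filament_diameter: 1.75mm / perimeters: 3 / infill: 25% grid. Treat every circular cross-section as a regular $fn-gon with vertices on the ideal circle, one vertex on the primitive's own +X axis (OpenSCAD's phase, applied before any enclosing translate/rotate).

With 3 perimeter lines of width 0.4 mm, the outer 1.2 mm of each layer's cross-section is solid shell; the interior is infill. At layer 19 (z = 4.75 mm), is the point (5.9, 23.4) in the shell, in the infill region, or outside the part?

shell

At z = 4.75 mm: the r=6.5 cylinder contributes a regular 32-gon of circumradius 6.5; the cylinder at (-4, 6) is absent (z outside [5.5, 28.5]); the cube at (1, 7.5) is absent (z outside [15.5, 25]); Taking the union: only the r=6.5 cylinder is present, so the union is just that shape — 1 connected region; the 24.5×24 cube at (5, 13) contributes its full rectangle; Merging all regions: the 2 present regions are separate (no shared area or edge), so areas and boundary lengths simply add and each stays a separate island — 2 connected regions. Overall, the cross-section has 2 separate islands. The nearest boundary edge runs (5.00, 13.00)→(5.00, 37.00); distance from the point to it = 0.90 mm. (Shell/infill is judged within the island containing the point — the largest one.) The point is inside the cross-section, 0.90 mm from the nearest boundary — within the 1.2 mm shell band (3 × 0.4).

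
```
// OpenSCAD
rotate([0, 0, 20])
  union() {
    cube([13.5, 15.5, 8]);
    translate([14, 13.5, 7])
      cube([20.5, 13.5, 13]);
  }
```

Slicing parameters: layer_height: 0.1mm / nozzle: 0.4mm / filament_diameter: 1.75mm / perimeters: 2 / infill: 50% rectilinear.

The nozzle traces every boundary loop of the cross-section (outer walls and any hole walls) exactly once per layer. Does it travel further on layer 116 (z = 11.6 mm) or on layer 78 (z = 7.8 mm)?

Layer 116 (z = 11.6): the cube is not intersected at this z (z outside [0, 8]); the 20.5×13.5 cube at (14, 13.5) contributes its full rectangle (perimeter 68.00 mm); Taking the union: only the 20.5×13.5 cube at (14, 13.5) is present, so the union is just that shape — boundary = 68.00 mm; (whole slice rotated 20° about Z — lengths, areas and connectivity unchanged). So its perimeter = 68.00 mm. Layer 78 (z = 7.8): the cube is present — its section is the full 13.5×15.5 rectangle (perimeter 58.00 mm); the 20.5×13.5 cube at (14, 13.5) contributes its full rectangle (perimeter 68.00 mm); Merging all regions: the 2 present regions are separate (no shared area or edge), so areas and boundary lengths simply add and each stays a separate island — boundary = 126.00 mm; (rotated 20° about Z; rotation is an isometry so areas/perimeters/island counts are preserved). So its perimeter = 126.00 mm. Layer 78 is larger (126.00 vs 68.00 mm).

layer 78 (z = 7.8 mm)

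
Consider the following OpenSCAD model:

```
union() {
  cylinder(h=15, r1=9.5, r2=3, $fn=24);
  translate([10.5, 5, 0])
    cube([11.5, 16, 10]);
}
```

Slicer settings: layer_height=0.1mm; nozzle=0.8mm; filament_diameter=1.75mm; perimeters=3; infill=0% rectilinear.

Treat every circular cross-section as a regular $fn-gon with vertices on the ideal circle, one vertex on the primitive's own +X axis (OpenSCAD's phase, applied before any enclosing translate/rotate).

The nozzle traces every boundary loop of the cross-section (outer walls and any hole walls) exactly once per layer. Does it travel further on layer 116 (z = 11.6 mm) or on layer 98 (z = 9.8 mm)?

layer 98 (z = 9.8 mm)

Layer 116 (z = 11.6): the cone contributes a regular 24-gon of circumradius 4.473 (interpolated between r1=9.5 and r2=3 at t=0.773) (perimeter = 2·24·4.473·sin(180°/24) = 28.03 mm); the cube at (10.5, 5) is not intersected at this z (z outside [0, 10]); Combining (union): only the cone is present, so the union is just that shape — boundary = 28.03 mm. So its perimeter = 28.03 mm. Layer 98 (z = 9.8): the cone (r1=9.5→r2=3) has section circumradius 5.253 here — a regular 24-gon (perimeter = 2·24·5.253·sin(180°/24) = 32.91 mm); the 11.5×16 cube at (10.5, 5) contributes its full rectangle (perimeter 55.00 mm); Taking the union: the 2 present regions are separate (no shared area or edge), so areas and boundary lengths simply add and each stays a separate island — boundary = 87.91 mm. So its perimeter = 87.91 mm. Layer 98 is larger (87.91 vs 28.03 mm).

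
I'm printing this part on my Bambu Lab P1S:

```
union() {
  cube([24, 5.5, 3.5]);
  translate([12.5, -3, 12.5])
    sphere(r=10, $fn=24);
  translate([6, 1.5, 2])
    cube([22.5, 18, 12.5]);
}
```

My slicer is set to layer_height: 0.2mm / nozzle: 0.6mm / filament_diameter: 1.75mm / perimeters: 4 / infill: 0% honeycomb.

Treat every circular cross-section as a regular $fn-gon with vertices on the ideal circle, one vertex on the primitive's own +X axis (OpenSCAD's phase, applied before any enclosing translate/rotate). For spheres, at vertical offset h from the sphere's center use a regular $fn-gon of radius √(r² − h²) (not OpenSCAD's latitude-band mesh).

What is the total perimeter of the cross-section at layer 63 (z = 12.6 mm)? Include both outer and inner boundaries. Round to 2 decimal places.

At z = 12.6 mm: the cube is absent (z outside [0, 3.5]); the r=10 sphere at (12.5, -3) contributes a regular 24-gon of circumradius √(10²−0.1²) = 9.999 (perimeter = 2·24·9.999·sin(180°/24) = 62.65 mm); the cube at (6, 1.5) (footprint 22.5×18) is included at this height (perimeter 81.00 mm); Combining (union): the regions partially overlap (shared area 64.90 mm²), so the edge portions inside another operand are dropped and the merged outline is re-measured after clipping — boundary = 107.18 mm. Overall, the cross-section is a single solid region. Total boundary length (outer) = 107.18 mm.

107.18 mm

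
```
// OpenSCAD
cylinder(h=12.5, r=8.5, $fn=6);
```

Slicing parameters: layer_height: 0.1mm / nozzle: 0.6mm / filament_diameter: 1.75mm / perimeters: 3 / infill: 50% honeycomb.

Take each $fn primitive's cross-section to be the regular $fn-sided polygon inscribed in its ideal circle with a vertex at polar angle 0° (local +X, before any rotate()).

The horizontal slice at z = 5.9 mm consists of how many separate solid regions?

At z = 5.9 mm: the cylinder: section is a regular 6-gon, circumradius r=8.5. The result has 1 disconnected region.

1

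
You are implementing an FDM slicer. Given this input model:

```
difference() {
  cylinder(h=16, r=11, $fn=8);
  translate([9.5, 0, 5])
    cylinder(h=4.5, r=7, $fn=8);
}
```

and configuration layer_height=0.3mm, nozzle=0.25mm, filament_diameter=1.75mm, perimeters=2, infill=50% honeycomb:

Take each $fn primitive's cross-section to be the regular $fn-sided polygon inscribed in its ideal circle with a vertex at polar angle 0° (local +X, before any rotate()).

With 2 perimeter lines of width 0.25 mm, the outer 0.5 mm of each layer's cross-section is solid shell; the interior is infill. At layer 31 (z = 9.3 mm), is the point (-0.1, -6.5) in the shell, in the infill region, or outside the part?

infill

At z = 9.3 mm: the cylinder: section is a regular 8-gon, circumradius r=11; the cylinder at (9.5, 0): section is a regular 8-gon, circumradius r=7; Subtracting the remaining from the first: starting from the r=11 cylinder, the r=7 cylinder at (9.5, 0) partially overlaps it — only the 70.69 mm² overlap (of its 138.59 mm²) is removed, clipping the outline — 1 connected region. Overall, the cross-section is a single solid region. The nearest boundary edge runs (-0.00, -11.00)→(-7.78, -7.78); distance from the point to it = 4.12 mm. The point is inside the cross-section and 4.12 mm from the nearest boundary — more than the 0.5 mm shell width (2 × 0.25), so it's in the infill interior.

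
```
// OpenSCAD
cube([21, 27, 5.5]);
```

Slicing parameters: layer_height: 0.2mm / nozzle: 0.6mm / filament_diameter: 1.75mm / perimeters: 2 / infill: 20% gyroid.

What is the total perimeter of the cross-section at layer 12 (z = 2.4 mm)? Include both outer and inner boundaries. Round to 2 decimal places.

96.00 mm

At z = 2.4 mm: the cube is present — its section is the full 21×27 rectangle (perimeter 96.00 mm). Overall, the cross-section is a single solid region. Total boundary length (outer) = 96.00 mm.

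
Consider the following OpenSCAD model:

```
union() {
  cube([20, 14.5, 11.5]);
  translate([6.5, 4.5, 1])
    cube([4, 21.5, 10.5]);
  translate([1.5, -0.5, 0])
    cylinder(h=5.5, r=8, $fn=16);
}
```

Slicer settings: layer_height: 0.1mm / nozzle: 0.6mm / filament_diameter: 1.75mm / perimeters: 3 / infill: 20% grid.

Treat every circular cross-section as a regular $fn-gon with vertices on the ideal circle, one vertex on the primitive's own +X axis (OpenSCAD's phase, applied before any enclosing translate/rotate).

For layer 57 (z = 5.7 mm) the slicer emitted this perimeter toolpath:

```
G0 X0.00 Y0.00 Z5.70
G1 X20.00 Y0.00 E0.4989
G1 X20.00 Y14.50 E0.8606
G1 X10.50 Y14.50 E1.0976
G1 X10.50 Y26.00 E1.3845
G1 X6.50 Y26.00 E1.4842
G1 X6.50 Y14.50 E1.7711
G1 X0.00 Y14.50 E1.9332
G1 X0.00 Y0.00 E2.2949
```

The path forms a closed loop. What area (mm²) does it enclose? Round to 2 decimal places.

Apply the shoelace formula to the sequence of (X, Y) vertices; enclosed area = 336.00 mm².

336.00 mm²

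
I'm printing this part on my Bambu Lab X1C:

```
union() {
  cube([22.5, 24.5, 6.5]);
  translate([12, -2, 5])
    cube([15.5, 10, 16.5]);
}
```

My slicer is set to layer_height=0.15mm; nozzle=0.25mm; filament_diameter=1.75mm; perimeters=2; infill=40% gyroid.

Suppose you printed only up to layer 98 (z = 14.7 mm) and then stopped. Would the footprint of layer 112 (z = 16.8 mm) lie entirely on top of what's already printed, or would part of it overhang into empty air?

Compare the two slices. At z = 14.7: the cube does not reach this height (z outside [0, 6.5]); the cube at (12, -2) is present — its section is the full 15.5×10 rectangle (area 155.00 mm²); Combining (union): only the 15.5×10 cube at (12, -2) is present, so the union is just that shape — area = 155.00 mm². At z = 16.8: the cube is not intersected at this z (z outside [0, 6.5]); the cube at (12, -2) (footprint 15.5×10) is included at this height (area 155.00 mm²); Taking the union: only the 15.5×10 cube at (12, -2) is present, so the union is just that shape — area = 155.00 mm². Checking containment: the cross-section at z = 16.8 is a subset of the cross-section at z = 14.7.

entirely on top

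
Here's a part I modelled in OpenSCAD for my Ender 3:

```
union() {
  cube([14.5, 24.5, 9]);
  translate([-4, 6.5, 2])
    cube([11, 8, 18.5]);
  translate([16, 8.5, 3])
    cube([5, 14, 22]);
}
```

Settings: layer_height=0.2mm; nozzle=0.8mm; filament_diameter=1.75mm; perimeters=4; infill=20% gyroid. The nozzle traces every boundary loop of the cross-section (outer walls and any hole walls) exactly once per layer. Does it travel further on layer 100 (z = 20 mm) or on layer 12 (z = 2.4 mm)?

Layer 100 (z = 20): the cube is absent (z outside [0, 9]); the cube at (-4, 6.5) (footprint 11×8) is included at this height (perimeter 38.00 mm); the cube at (16, 8.5) (footprint 5×14) is included at this height (perimeter 38.00 mm); Merging all regions: the 2 present regions are separate (no shared area or edge), so areas and boundary lengths simply add and each stays a separate island — boundary = 76.00 mm. So its perimeter = 76.00 mm. Layer 12 (z = 2.4): the cube is present — its section is the full 14.5×24.5 rectangle (perimeter 78.00 mm); the 11×8 cube at (-4, 6.5) contributes its full rectangle (perimeter 38.00 mm); the cube at (16, 8.5) does not reach this height (z outside [3, 25]); Combining (union): the regions partially overlap (shared area 56.00 mm²), so the edge portions inside another operand are dropped and the merged outline is re-measured after clipping — boundary = 86.00 mm. So its perimeter = 86.00 mm. Layer 12 is larger (86.00 vs 76.00 mm).

layer 12 (z = 2.4 mm)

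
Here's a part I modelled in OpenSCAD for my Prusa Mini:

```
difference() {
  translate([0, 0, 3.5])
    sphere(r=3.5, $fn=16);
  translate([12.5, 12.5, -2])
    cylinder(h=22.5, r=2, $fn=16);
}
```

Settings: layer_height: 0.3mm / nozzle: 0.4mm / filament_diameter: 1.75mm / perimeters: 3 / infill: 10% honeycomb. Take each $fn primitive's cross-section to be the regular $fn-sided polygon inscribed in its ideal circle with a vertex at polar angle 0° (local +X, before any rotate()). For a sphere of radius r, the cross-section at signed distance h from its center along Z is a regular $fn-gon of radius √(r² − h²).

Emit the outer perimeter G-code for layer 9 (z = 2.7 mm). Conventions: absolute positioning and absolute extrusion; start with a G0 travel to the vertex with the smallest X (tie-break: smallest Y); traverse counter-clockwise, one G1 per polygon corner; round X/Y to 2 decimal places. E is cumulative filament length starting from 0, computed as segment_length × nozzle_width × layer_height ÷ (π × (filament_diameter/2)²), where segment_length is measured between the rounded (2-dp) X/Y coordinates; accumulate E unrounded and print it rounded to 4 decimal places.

G0 X-3.41 Y0.00 Z2.70
G1 X-3.15 Y-1.30 E0.0661
G1 X-2.41 Y-2.41 E0.1327
G1 X-1.30 Y-3.15 E0.1993
G1 X0.00 Y-3.41 E0.2654
G1 X1.30 Y-3.15 E0.3315
G1 X2.41 Y-2.41 E0.3981
G1 X3.15 Y-1.30 E0.4646
G1 X3.41 Y0.00 E0.5308
G1 X3.15 Y1.30 E0.5969
G1 X2.41 Y2.41 E0.6635
G1 X1.30 Y3.15 E0.7300
G1 X0.00 Y3.41 E0.7962
G1 X-1.30 Y3.15 E0.8623
G1 X-2.41 Y2.41 E0.9289
G1 X-3.15 Y1.30 E0.9954
G1 X-3.41 Y0.00 E1.0616

At z = 2.7 mm: the r=3.5 sphere slices to a regular 16-gon of circumradius 3.407 (√(r²−h²) with h=0.8 from center); the r=2 cylinder at (12.5, 12.5) gives a regular 16-gon of circumradius 2 (constant along its height); Taking the first minus the rest: starting from the r=3.5 sphere, the r=2 cylinder at (12.5, 12.5) misses the remaining region (no effect) — 1 connected region. The outline is a single polygon with 16 vertices. Extrusion per mm of travel: 0.4 × 0.3 / (π × 0.875²) = 0.049890. Accumulating E over each segment gives final E = 1.0616.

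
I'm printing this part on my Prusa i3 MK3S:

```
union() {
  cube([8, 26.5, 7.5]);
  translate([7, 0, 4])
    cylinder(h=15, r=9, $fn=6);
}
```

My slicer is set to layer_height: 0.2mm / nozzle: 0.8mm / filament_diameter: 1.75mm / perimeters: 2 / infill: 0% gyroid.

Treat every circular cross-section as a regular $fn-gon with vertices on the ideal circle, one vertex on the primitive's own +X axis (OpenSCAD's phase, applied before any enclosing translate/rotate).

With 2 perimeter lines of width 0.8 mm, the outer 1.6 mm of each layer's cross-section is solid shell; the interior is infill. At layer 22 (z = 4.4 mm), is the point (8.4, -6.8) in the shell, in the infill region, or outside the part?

At z = 4.4 mm: the cube (footprint 8×26.5) is included at this height; the r=9 cylinder at (7, 0) gives a regular 6-gon of circumradius 9 (constant along its height); Combining (union): the regions partially overlap (shared area 56.94 mm²), so overlapping operands fuse into one piece — 1 connected region. Overall, the cross-section is a single solid region. The nearest boundary edge runs (11.50, -7.79)→(2.50, -7.79); distance from the point to it = 0.99 mm. The point is inside the cross-section, 0.99 mm from the nearest boundary — within the 1.6 mm shell band (2 × 0.8).

shell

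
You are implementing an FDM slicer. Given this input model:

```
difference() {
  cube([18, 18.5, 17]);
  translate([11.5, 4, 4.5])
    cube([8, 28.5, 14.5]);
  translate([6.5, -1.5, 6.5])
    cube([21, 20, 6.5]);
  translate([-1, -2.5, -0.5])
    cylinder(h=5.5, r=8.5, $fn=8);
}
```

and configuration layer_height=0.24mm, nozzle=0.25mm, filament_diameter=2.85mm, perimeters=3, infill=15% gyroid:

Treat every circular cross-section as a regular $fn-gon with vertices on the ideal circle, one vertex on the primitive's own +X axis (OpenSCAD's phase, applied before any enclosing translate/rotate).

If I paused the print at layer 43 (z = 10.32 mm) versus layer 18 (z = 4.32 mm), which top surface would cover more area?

layer 18 (z = 4.32 mm)

Layer 43 (z = 10.32): the 18×18.5 cube contributes its full rectangle (area 333.00 mm²); the cube at (11.5, 4) is present — its section is the full 8×28.5 rectangle (area 228.00 mm²); the cube at (6.5, -1.5) (footprint 21×20) is included at this height (area 420.00 mm²); the cylinder at (-1, -2.5) is absent (z outside [-0.5, 5]); Taking the first minus the rest: starting from the 18×18.5 cube (333.00 mm²), the 8×28.5 cube at (11.5, 4) partially overlaps it — only the 94.25 mm² overlap (of its 228.00 mm²) is removed, clipping the outline; the 21×20 cube at (6.5, -1.5) partially overlaps it — only the 118.50 mm² overlap (of its 420.00 mm²) is removed, clipping the outline — area = 120.25 mm². So its area = 120.25 mm². Layer 18 (z = 4.32): the cube (footprint 18×18.5) is included at this height (area 333.00 mm²); the cube at (11.5, 4) is absent (z outside [4.5, 19]); the cube at (6.5, -1.5) is not intersected at this z (z outside [6.5, 13]); the r=8.5 cylinder at (-1, -2.5) contributes a regular 8-gon of circumradius 8.5 (area = (8/2)·8.500²·sin(360°/8) = 204.35 mm²); Subtracting the remaining from the first: starting from the 18×18.5 cube (333.00 mm²), the r=8.5 cylinder at (-1, -2.5) partially overlaps it — only the 25.34 mm² overlap (of its 204.35 mm²) is removed, clipping the outline — area = 307.66 mm². So its area = 307.66 mm². Layer 18 is larger (307.66 vs 120.25 mm²).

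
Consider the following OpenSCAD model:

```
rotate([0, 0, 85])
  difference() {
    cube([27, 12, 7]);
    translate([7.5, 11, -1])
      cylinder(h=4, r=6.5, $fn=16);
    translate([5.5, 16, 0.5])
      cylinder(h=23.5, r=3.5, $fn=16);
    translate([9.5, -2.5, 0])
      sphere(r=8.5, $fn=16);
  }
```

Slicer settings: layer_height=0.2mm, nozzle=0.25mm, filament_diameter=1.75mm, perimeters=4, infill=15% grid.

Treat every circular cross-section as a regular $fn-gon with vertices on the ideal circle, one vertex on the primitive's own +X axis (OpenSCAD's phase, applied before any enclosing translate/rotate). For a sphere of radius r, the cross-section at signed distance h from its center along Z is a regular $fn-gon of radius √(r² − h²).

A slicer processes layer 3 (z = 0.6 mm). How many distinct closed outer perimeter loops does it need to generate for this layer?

2

At z = 0.6 mm: the 27×12 cube contributes its full rectangle; the r=6.5 cylinder at (7.5, 11) gives a regular 16-gon of circumradius 6.5 (constant along its height); the r=3.5 cylinder at (5.5, 16) contributes a regular 16-gon of circumradius 3.5; the r=8.5 sphere at (9.5, -2.5) contributes a regular 16-gon of circumradius √(8.5²−0.6²) = 8.479; Subtracting the remaining from the first: starting from the 27×12 cube, the r=6.5 cylinder at (7.5, 11) partially overlaps it — only the 77.47 mm² overlap (of its 129.35 mm²) is removed, clipping the outline; the r=3.5 cylinder at (5.5, 16) misses the remaining region (no effect); the r=8.5 sphere at (9.5, -2.5) partially overlaps it — only the 64.56 mm² overlap (of its 220.09 mm²) is removed, clipping the outline — 2 connected regions; (whole slice rotated 85° about Z — lengths, areas and connectivity unchanged). The result has 2 disconnected regions.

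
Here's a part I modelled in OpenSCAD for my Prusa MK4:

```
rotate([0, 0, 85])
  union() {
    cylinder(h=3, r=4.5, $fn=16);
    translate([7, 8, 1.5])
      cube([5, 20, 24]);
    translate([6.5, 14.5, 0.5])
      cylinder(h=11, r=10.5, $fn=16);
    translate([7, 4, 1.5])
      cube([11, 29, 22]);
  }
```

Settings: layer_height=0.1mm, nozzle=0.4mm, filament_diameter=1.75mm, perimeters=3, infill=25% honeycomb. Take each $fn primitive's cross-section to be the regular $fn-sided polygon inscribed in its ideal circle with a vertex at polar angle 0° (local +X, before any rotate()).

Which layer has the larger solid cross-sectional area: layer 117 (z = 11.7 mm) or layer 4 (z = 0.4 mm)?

layer 117 (z = 11.7 mm)

Layer 117 (z = 11.7): the cylinder is absent (z outside [0, 3]); the cube at (7, 8) (footprint 5×20) is included at this height (area 100.00 mm²); the cylinder at (6.5, 14.5) is not intersected at this z (z outside [0.5, 11.5]); the cube at (7, 4) (footprint 11×29) is included at this height (area 319.00 mm²); Combining (union): the 5×20 cube at (7, 8) lies entirely inside the 11×29 cube at (7, 4), so the union is just the 11×29 cube at (7, 4) — area = 319.00 mm²; (rotated 85° about Z; rotation is an isometry so areas/perimeters/island counts are preserved). So its area = 319.00 mm². Layer 4 (z = 0.4): the r=4.5 cylinder gives a regular 16-gon of circumradius 4.5 (constant along its height) (area = (16/2)·4.500²·sin(360°/16) = 61.99 mm²); the cube at (7, 8) is absent (z outside [1.5, 25.5]); the cylinder at (6.5, 14.5) does not reach this height (z outside [0.5, 11.5]); the cube at (7, 4) is not intersected at this z (z outside [1.5, 23.5]); Combining (union): only the r=4.5 cylinder is present, so the union is just that shape — area = 61.99 mm²; (whole slice rotated 85° about Z — lengths, areas and connectivity unchanged). So its area = 61.99 mm². Layer 117 is larger (319.00 vs 61.99 mm²).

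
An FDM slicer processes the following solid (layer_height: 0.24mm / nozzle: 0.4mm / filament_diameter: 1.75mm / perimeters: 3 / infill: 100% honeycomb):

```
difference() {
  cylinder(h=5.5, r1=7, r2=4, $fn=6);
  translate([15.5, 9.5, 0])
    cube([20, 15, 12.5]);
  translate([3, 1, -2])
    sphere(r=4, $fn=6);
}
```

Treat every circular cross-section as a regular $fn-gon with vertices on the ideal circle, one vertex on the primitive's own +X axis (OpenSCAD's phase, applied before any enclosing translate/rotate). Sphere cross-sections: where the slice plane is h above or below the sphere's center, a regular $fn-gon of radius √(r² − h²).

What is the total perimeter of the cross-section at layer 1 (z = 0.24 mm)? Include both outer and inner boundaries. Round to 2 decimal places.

54.40 mm

At z = 0.24 mm: the cone contributes a regular 6-gon of circumradius 6.869 (interpolated between r1=7 and r2=4 at t=0.044) (perimeter = 2·6·6.869·sin(180°/6) = 41.21 mm); the cube at (15.5, 9.5) is present — its section is the full 20×15 rectangle (perimeter 70.00 mm); the r=4 sphere at (3, 1) contributes a regular 6-gon of circumradius √(4²−2.24²) = 3.314 (perimeter = 2·6·3.314·sin(180°/6) = 19.88 mm); Subtracting the remaining from the first: starting from the cone, the 20×15 cube at (15.5, 9.5) misses the remaining region (no effect); the r=4 sphere at (3, 1) partially overlaps it — only the 28.47 mm² overlap (of its 28.53 mm²) is removed, clipping the outline — boundary = 54.40 mm. Overall, the cross-section is a single solid region. Total boundary length (outer) = 54.40 mm.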